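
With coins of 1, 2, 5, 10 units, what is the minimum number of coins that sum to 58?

8

Greedy: take as many of the largest coin as possible, then repeat with the remainder.
58 = 5×10 + 1×5 + 1×2 + 1×1
Total coins = 5 + 1 + 1 + 1 = 8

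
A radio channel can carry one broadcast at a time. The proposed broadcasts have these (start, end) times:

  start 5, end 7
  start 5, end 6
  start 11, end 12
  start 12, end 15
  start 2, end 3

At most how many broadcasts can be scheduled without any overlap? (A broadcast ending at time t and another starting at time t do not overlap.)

Sorted by end: (2,3)  (5,6)  (5,7)  (11,12)  (12,15)
take (2,3); take (5,6); take (11,12); take (12,15).
Selected 4 broadcasts.

4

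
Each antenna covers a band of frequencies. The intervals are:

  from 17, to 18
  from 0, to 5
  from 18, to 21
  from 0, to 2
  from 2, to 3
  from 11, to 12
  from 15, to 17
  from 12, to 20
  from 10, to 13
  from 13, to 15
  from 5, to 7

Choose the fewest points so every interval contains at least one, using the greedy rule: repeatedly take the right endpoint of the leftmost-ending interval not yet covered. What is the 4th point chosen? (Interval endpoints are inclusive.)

15

Sort by right endpoint; whenever an interval is uncovered, place a point at its right end.
Sorted: [0,2] [2,3] [0,5] [5,7] [11,12] [10,13] [13,15] [15,17] [17,18] [12,20] [18,21]
{[0,2],[2,3],[0,5]} hit by 2; {[5,7]} hit by 7; {[11,12],[10,13]} hit by 12; {[13,15],[15,17]} hit by 15; {[17,18],[12,20],[18,21]} hit by 18.
Points: 2, 7, 12, 15, 18 (5 total).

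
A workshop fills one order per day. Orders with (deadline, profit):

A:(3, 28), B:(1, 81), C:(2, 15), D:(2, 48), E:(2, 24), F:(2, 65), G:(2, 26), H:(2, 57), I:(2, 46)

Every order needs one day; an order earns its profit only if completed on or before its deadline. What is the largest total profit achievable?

174

By profit: B(d1,81), F(d2,65), H(d2,57), D(d2,48), I(d2,46), A(d3,28), G(d2,26), E(d2,24), C(d2,15)
B→slot 1; F→slot 2; H skipped; D skipped; I skipped; A→slot 3; G skipped; E skipped; C skipped.
Profit = 81 + 65 + 28 = 174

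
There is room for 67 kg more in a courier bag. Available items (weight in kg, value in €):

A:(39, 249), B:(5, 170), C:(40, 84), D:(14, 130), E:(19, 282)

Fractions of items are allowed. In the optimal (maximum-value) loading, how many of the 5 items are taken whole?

3

Sort by value per unit weight and fill in that order.
Order: B (170/5=34.00) > E (282/19=14.84) > D (130/14=9.29) > A (249/39=6.38) > C (84/40=2.10)
Fill: take B (5 @ 170) → take E (19 @ 282) → take D (14 @ 130) → take 29/39 of A → 185.15; 67/67 used.
3 item(s) taken whole; one partial (take 29/39 of A).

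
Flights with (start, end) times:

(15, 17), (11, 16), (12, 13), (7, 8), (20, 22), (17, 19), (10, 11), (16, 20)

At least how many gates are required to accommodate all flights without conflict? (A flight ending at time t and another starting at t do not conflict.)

2

Events (time:±→running): 7:+→1 8:-→0 10:+→1 11:-→0 11:+→1 12:+→2 … peak 2.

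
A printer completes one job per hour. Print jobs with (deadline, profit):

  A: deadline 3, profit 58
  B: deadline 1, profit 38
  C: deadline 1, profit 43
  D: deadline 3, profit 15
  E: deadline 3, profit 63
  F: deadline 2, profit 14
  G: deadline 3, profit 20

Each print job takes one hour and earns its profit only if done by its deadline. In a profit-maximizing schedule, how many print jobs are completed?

By profit: E(d3,63), A(d3,58), C(d1,43), B(d1,38), G(d3,20), D(d3,15), F(d2,14)
E→slot 3; A→slot 2; C→slot 1; B skipped; G skipped; D skipped; F skipped.
3 of 7 scheduled.

3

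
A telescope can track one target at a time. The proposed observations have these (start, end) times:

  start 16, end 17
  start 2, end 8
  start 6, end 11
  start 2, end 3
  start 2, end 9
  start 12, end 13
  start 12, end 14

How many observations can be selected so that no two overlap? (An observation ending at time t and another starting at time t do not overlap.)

4

By end time: (2,3), (2,8), (2,9), (6,11), (12,13), (12,14), (16,17).
Pick (2,3); next start ≥ 3 → (6,11); next start ≥ 11 → (12,13); next start ≥ 13 → (16,17).
Selected 4 observations.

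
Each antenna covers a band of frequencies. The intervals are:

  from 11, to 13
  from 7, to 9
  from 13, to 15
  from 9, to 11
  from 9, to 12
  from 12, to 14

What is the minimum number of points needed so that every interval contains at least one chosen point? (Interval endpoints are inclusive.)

2

Sorted: [7,9] [9,11] [9,12] [11,13] [12,14] [13,15]
{[7,9],[9,11],[9,12]} hit by 9; {[11,13],[12,14],[13,15]} hit by 13.
Points: 9, 13 (2 total).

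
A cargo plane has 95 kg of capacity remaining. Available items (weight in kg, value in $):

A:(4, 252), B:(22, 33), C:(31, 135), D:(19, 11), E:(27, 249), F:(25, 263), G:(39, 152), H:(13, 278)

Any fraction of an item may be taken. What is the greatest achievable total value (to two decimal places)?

1155.23

Greedy by value/weight ratio, highest first.
Ratios (sorted): A 63.00, H 21.38, F 10.52, E 9.22, C 4.35, G 3.90, B 1.50, D 0.58
take A (4 @ 252); take H (13 @ 278); take F (25 @ 263); take E (27 @ 249); take 26/31 of C → 113.23. Capacity used 95/95.
Total value = 1155.23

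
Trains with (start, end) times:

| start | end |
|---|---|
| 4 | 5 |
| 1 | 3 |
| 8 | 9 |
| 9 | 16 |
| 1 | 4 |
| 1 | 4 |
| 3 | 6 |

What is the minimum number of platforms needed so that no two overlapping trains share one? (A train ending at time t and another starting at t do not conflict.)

3

The answer is the maximum number of intervals overlapping at any instant.
starts: [1, 1, 1, 3, 4, 8, 9]
ends:   [3, 4, 4, 5, 6, 9, 16]
s1→1 s1→2 s1→3  — peak 3.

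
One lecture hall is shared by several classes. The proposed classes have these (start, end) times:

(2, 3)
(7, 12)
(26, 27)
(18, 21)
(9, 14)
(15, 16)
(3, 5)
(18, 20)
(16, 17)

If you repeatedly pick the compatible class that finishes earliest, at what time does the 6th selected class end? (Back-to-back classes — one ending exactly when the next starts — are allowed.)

By end time: (2,3), (3,5), (7,12), (9,14), (15,16), (16,17), (18,20), (18,21), (26,27).
Pick (2,3); next start ≥ 3 → (3,5); next start ≥ 5 → (7,12); next start ≥ 12 → (15,16); next start ≥ 16 → (16,17); next start ≥ 17 → (18,20); next start ≥ 20 → (26,27).
Selected: (2,3) (3,5) (7,12) (15,16) (16,17) (18,20) (26,27)

20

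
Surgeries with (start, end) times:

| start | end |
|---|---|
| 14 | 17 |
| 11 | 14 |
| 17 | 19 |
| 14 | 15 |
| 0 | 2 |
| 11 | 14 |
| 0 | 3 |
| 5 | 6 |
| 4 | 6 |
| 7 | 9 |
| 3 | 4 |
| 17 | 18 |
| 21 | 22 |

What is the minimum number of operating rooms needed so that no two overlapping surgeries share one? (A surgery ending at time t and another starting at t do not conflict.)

2

Count concurrent intervals with a sweep; the peak is the room count.
Events (time:±→running): 0:+→1 0:+→2 … peak 2.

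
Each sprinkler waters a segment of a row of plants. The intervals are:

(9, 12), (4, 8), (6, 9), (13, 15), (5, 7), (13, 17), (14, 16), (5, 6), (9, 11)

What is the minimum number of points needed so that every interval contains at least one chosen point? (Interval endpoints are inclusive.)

Sorted: [5,6] [5,7] [4,8] [6,9] [9,11] [9,12] [13,15] [14,16] [13,17]
{[5,6],[5,7],[4,8],[6,9]} hit by 6; {[9,11],[9,12]} hit by 11; {[13,15],[14,16],[13,17]} hit by 15.
Points: 6, 11, 15 (3 total).

3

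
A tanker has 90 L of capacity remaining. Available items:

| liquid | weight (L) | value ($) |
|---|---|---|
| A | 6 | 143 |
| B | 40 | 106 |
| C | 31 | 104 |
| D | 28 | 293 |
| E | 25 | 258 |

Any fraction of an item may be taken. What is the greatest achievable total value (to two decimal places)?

798.00

Greedy by value/weight ratio, highest first.
Order: A (143/6=23.83) > D (293/28=10.46) > E (258/25=10.32) > C (104/31=3.35) > B (106/40=2.65)
Fill: take A (6 @ 143) → take D (28 @ 293) → take E (25 @ 258) → take C (31 @ 104); 90/90 used.
Total value = 798.00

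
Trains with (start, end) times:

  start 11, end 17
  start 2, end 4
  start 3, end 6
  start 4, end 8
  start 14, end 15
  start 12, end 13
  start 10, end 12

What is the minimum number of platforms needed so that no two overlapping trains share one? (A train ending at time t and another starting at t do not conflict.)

2

starts: [2, 3, 4, 10, 11, 12, 14]
ends:   [4, 6, 8, 12, 13, 15, 17]
s2→1 s3→2  — peak 2.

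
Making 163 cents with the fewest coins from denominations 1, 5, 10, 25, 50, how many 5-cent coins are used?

163 = 3×50 + 1×10 + 3×1
Count of 5: 0

0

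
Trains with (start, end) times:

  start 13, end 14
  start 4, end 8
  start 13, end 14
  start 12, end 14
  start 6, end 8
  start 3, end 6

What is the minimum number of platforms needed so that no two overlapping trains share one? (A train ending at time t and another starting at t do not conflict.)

The answer is the maximum number of intervals overlapping at any instant.
Events (time:±→running): 3:+→1 4:+→2 6:-→1 6:+→2 8:-→1 8:-→0 12:+→1 13:+→2 13:+→3 … peak 3.

3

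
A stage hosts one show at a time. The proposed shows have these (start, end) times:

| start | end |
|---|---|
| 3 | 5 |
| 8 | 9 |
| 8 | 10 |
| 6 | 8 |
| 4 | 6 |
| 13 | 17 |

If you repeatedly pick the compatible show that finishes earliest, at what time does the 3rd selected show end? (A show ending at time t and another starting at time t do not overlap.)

Order by finish time; keep every interval that doesn't clash with the previous kept one.
By end time: (3,5), (4,6), (6,8), (8,9), (8,10), (13,17).
Pick (3,5); next start ≥ 5 → (6,8); next start ≥ 8 → (8,9); next start ≥ 9 → (13,17).
Selected: (3,5) (6,8) (8,9) (13,17)

9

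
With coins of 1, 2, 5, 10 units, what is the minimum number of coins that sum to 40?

4

Use the largest denomination that fits, subtract, and repeat.
40 = 4×10
Total coins = 4 = 4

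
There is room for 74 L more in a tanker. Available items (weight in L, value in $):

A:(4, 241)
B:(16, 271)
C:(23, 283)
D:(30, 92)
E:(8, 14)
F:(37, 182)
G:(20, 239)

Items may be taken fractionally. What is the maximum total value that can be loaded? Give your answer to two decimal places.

1088.11

Sort by value per unit weight and fill in that order.
Ratios (sorted): A 60.25, B 16.94, C 12.30, G 11.95, F 4.92, D 3.07, E 1.75
take A (4 @ 241); take B (16 @ 271); take C (23 @ 283); take G (20 @ 239); take 11/37 of F → 54.11. Capacity used 74/74.
Total value = 1088.11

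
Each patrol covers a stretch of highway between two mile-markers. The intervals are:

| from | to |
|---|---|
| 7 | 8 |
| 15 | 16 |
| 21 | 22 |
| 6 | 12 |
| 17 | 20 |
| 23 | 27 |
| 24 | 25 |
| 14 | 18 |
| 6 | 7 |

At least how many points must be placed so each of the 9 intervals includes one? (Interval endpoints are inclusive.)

Sort by right endpoint; whenever an interval is uncovered, place a point at its right end.
Sorted: [6,7] [7,8] [6,12] [15,16] [14,18] [17,20] [21,22] [24,25] [23,27]
{[6,7],[7,8],[6,12]} hit by 7; {[15,16],[14,18]} hit by 16; {[17,20]} hit by 20; {[21,22]} hit by 22; {[24,25],[23,27]} hit by 25.
Points: 7, 16, 20, 22, 25 (5 total).

5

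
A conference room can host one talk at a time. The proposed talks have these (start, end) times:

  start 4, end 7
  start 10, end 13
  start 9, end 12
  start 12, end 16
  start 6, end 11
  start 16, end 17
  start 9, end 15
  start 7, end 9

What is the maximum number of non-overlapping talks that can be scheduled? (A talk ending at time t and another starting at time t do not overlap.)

5

Order by finish time; keep every interval that doesn't clash with the previous kept one.
Sorted by end: (4,7)  (7,9)  (6,11)  (9,12)  (10,13)  (9,15)  (12,16)  (16,17)
take (4,7); take (7,9); skip (6,11); take (9,12); skip (10,13); take (12,16); take (16,17).
Selected 5 talks.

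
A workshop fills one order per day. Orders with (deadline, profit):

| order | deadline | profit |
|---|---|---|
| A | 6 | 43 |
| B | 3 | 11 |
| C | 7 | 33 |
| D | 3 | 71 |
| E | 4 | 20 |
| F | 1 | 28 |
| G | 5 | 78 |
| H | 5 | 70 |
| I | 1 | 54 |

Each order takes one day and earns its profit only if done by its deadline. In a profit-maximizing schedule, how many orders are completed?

Take jobs in profit order; each goes to the latest open slot no later than its deadline.
Profit order: G=78 D=71 H=70 I=54 A=43 C=33 F=28 E=20 B=11
Assign: G→slot 5, D→slot 3, H→slot 4, I→slot 1, A→slot 6, C→slot 7, F skipped, E→slot 2, B skipped.
Slots: [1:I] [2:E] [3:D] [4:H] [5:G] [6:A] [7:C]
7 of 9 scheduled.

7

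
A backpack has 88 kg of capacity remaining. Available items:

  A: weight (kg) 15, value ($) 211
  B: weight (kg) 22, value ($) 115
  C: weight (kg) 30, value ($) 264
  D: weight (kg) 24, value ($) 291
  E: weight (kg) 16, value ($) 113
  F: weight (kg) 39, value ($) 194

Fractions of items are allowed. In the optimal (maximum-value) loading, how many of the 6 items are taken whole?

4

Greedy by value/weight ratio, highest first.
Order: A (211/15=14.07) > D (291/24=12.12) > C (264/30=8.80) > E (113/16=7.06) > B (115/22=5.23) > F (194/39=4.97)
Fill: take A (15 @ 211) → take D (24 @ 291) → take C (30 @ 264) → take E (16 @ 113) → take 3/22 of B → 15.68; 88/88 used.
4 item(s) taken whole; one partial (take 3/22 of B).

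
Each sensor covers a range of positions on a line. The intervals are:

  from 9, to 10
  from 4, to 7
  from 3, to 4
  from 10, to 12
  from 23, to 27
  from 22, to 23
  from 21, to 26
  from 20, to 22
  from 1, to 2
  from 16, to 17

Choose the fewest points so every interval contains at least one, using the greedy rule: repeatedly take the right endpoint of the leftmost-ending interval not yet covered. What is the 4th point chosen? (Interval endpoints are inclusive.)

17

Process intervals by earliest right end; each time one isn't hit yet, stab at its right endpoint.
Sorted: [1,2] [3,4] [4,7] [9,10] [10,12] [16,17] [20,22] [22,23] [21,26] [23,27]
{[1,2]} hit by 2; {[3,4],[4,7]} hit by 4; {[9,10],[10,12]} hit by 10; {[16,17]} hit by 17; {[20,22],[22,23],[21,26]} hit by 22; {[23,27]} hit by 27.
Points: 2, 4, 10, 17, 22, 27 (6 total).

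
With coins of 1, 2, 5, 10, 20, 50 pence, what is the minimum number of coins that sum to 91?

Use the largest denomination that fits, subtract, and repeat.
91 − 1×50→41 − 2×20→1 − 1×1→0
Total coins = 1 + 2 + 1 = 4

4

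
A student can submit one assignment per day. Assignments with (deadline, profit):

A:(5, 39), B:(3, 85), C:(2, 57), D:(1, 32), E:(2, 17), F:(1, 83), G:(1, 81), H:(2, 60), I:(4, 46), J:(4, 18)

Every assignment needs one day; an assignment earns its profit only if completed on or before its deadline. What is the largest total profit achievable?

313

Sort by profit descending; place each in the latest free slot ≤ its deadline.
Profit order: B=85 F=83 G=81 H=60 C=57 I=46 A=39 D=32 J=18 E=17
Assign: B→slot 3, F→slot 1, G skipped, H→slot 2, C skipped, I→slot 4, A→slot 5, D skipped, J skipped, E skipped.
Slots: [1:F] [2:H] [3:B] [4:I] [5:A]
Profit = 83 + 60 + 85 + 46 + 39 = 313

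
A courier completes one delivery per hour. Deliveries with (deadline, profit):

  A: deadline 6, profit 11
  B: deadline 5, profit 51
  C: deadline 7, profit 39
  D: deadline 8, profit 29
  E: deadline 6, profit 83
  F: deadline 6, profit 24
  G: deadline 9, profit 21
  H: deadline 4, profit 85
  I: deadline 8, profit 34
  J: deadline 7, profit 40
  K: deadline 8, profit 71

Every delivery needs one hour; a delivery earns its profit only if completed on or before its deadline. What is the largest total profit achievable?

Take jobs in profit order; each goes to the latest open slot no later than its deadline.
Profit order: H=85 E=83 K=71 B=51 J=40 C=39 I=34 D=29 F=24 G=21 A=11
Assign: H→slot 4, E→slot 6, K→slot 8, B→slot 5, J→slot 7, C→slot 3, I→slot 2, D→slot 1, F skipped, G→slot 9, A skipped.
Slots: [1:D] [2:I] [3:C] [4:H] [5:B] [6:E] [7:J] [8:K] [9:G]
Profit = 29 + 34 + 39 + 85 + 51 + 83 + 40 + 71 + 21 = 453

453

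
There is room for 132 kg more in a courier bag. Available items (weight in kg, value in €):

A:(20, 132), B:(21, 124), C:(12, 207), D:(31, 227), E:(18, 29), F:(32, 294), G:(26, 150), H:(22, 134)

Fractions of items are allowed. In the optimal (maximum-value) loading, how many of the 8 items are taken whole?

5

Ratios (sorted): C 17.25, F 9.19, D 7.32, A 6.60, H 6.09, B 5.90, G 5.77, E 1.61
take C (12 @ 207); take F (32 @ 294); take D (31 @ 227); take A (20 @ 132); take H (22 @ 134); take 15/21 of B → 88.57. Capacity used 132/132.
5 item(s) taken whole; one partial (take 15/21 of B).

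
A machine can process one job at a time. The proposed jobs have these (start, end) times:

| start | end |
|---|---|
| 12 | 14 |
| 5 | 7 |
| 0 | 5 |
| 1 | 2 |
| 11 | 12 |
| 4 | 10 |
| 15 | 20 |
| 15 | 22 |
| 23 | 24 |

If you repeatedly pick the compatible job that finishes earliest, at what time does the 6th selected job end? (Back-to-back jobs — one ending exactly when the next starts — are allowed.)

24

By end time: (1,2), (0,5), (5,7), (4,10), (11,12), (12,14), (15,20), (15,22), (23,24).
Pick (1,2); next start ≥ 2 → (5,7); next start ≥ 7 → (11,12); next start ≥ 12 → (12,14); next start ≥ 14 → (15,20); next start ≥ 20 → (23,24).
Selected: (1,2) (5,7) (11,12) (12,14) (15,20) (23,24)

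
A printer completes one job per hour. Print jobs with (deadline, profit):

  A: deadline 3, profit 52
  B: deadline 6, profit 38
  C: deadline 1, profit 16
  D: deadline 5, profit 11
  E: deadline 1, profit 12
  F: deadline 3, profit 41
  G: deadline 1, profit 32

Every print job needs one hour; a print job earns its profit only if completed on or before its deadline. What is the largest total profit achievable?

By profit: A(d3,52), F(d3,41), B(d6,38), G(d1,32), C(d1,16), E(d1,12), D(d5,11)
A→slot 3; F→slot 2; B→slot 6; G→slot 1; C skipped; E skipped; D→slot 5.
Profit = 32 + 41 + 52 + 11 + 38 = 174

174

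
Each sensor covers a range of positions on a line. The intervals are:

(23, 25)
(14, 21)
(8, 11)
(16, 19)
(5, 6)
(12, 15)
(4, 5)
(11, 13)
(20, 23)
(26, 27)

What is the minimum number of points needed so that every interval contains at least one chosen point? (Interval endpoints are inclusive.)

Sort by right endpoint; whenever an interval is uncovered, place a point at its right end.
Sorted: [4,5] [5,6] [8,11] [11,13] [12,15] [16,19] [14,21] [20,23] [23,25] [26,27]
{[4,5],[5,6]} hit by 5; {[8,11],[11,13]} hit by 11; {[12,15]} hit by 15; {[16,19],[14,21]} hit by 19; {[20,23],[23,25]} hit by 23; {[26,27]} hit by 27.
Points: 5, 11, 15, 19, 23, 27 (6 total).

6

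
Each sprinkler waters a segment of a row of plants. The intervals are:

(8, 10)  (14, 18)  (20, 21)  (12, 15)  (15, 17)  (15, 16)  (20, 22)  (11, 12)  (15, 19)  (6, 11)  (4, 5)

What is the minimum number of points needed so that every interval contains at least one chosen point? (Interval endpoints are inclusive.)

5

Sorted: [4,5] [8,10] [6,11] [11,12] [12,15] [15,16] [15,17] [14,18] [15,19] [20,21] [20,22]
{[4,5]} hit by 5; {[8,10],[6,11]} hit by 10; {[11,12],[12,15]} hit by 12; {[15,16],[15,17],[14,18],[15,19]} hit by 16; {[20,21],[20,22]} hit by 21.
Points: 5, 10, 12, 16, 21 (5 total).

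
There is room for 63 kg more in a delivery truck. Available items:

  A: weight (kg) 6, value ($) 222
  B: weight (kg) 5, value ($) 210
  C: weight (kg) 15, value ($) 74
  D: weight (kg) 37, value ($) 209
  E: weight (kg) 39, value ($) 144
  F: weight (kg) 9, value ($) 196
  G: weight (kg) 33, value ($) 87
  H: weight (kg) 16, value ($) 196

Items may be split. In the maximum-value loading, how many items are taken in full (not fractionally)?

4

Greedy by value/weight ratio, highest first.
Order: B (210/5=42.00) > A (222/6=37.00) > F (196/9=21.78) > H (196/16=12.25) > D (209/37=5.65) > C (74/15=4.93) > E (144/39=3.69) > G (87/33=2.64)
Fill: take B (5 @ 210) → take A (6 @ 222) → take F (9 @ 196) → take H (16 @ 196) → take 27/37 of D → 152.51; 63/63 used.
4 item(s) taken whole; one partial (take 27/37 of D).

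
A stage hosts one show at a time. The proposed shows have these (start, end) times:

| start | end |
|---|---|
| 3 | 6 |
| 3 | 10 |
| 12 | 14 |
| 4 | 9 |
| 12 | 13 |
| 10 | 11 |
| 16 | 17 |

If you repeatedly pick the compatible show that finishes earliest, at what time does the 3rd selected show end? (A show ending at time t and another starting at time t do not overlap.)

13

Sort by end time and greedily take each interval whose start is ≥ the last chosen end.
By end time: (3,6), (4,9), (3,10), (10,11), (12,13), (12,14), (16,17).
Pick (3,6); next start ≥ 6 → (10,11); next start ≥ 11 → (12,13); next start ≥ 13 → (16,17).
Selected: (3,6) (10,11) (12,13) (16,17)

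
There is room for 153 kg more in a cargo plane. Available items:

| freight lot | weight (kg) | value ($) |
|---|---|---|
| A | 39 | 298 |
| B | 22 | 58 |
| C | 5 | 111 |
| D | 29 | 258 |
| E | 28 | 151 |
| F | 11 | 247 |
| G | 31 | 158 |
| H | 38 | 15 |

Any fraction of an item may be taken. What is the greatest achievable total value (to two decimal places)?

1249.36

Greedy by value/weight ratio, highest first.
Ratios (sorted): F 22.45, C 22.20, D 8.90, A 7.64, E 5.39, G 5.10, B 2.64, H 0.39
take F (11 @ 247); take C (5 @ 111); take D (29 @ 258); take A (39 @ 298); take E (28 @ 151); take G (31 @ 158); take 10/22 of B → 26.36. Capacity used 153/153.
Total value = 1249.36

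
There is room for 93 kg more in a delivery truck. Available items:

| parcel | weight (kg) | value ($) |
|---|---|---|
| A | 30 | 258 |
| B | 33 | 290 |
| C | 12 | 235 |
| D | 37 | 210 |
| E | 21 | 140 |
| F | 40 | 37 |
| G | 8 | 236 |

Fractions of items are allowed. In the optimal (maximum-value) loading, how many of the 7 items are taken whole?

4

Ratios (sorted): G 29.50, C 19.58, B 8.79, A 8.60, E 6.67, D 5.68, F 0.93
take G (8 @ 236); take C (12 @ 235); take B (33 @ 290); take A (30 @ 258); take 10/21 of E → 66.67. Capacity used 93/93.
4 item(s) taken whole; one partial (take 10/21 of E).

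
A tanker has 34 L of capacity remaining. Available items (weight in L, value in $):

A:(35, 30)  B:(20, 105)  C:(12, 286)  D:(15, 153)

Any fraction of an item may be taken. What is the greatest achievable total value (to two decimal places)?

475.75

Sort by value per unit weight and fill in that order.
Order: C (286/12=23.83) > D (153/15=10.20) > B (105/20=5.25) > A (30/35=0.86)
Fill: take C (12 @ 286) → take D (15 @ 153) → take 7/20 of B → 36.75; 34/34 used.
Total value = 475.75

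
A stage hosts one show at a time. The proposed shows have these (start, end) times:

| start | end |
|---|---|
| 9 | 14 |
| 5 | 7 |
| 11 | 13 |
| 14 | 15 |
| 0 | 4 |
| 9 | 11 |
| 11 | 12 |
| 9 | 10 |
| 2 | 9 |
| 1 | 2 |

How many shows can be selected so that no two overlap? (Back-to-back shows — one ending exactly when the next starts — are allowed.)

5

By end time: (1,2), (0,4), (5,7), (2,9), (9,10), (9,11), (11,12), (11,13), (9,14), (14,15).
Pick (1,2); next start ≥ 2 → (5,7); next start ≥ 7 → (9,10); next start ≥ 10 → (11,12); next start ≥ 12 → (14,15).
Selected 5 shows.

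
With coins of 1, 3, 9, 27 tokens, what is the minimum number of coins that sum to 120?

120 = 4×27 + 1×9 + 1×3
Total coins = 4 + 1 + 1 = 6

6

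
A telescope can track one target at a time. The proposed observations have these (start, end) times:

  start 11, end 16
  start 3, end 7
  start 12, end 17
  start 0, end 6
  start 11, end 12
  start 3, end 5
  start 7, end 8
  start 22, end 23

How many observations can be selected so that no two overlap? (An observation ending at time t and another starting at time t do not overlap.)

5

By end time: (3,5), (0,6), (3,7), (7,8), (11,12), (11,16), (12,17), (22,23).
Pick (3,5); next start ≥ 5 → (7,8); next start ≥ 8 → (11,12); next start ≥ 12 → (12,17); next start ≥ 17 → (22,23).
Selected 5 observations.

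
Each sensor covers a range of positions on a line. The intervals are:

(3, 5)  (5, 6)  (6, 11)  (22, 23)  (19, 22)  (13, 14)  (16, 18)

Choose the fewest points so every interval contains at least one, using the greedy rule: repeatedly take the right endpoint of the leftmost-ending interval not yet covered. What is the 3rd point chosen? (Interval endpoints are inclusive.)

Sort by right endpoint; whenever an interval is uncovered, place a point at its right end.
Sorted: [3,5] [5,6] [6,11] [13,14] [16,18] [19,22] [22,23]
{[3,5],[5,6]} hit by 5; {[6,11]} hit by 11; {[13,14]} hit by 14; {[16,18]} hit by 18; {[19,22],[22,23]} hit by 22.
Points: 5, 11, 14, 18, 22 (5 total).

14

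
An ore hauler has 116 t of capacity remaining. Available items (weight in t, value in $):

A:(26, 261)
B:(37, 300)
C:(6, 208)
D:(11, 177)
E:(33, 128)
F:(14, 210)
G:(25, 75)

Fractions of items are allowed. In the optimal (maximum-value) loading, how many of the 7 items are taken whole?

Sort by value per unit weight and fill in that order.
Ratios (sorted): C 34.67, D 16.09, F 15.00, A 10.04, B 8.11, E 3.88, G 3.00
take C (6 @ 208); take D (11 @ 177); take F (14 @ 210); take A (26 @ 261); take B (37 @ 300); take 22/33 of E → 85.33. Capacity used 116/116.
5 item(s) taken whole; one partial (take 22/33 of E).

5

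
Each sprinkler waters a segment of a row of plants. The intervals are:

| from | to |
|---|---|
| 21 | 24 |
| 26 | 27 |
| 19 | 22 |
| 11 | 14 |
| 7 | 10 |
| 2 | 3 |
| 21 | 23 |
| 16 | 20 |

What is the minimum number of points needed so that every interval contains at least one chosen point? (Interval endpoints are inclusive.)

By right end: [2,3]  [7,10]  [11,14]  [16,20]  [19,22]  [21,23]  [21,24]  [26,27]
[2,3] uncovered → point at 3; [7,10] uncovered → point at 10; [11,14] uncovered → point at 14; [16,20] uncovered → point at 20; [21,23] uncovered → point at 23; [26,27] uncovered → point at 27.
Points: 3, 10, 14, 20, 23, 27 (6 total).

6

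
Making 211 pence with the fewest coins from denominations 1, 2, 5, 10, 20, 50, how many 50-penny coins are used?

4

Use the largest denomination that fits, subtract, and repeat.
211 = 4×50 + 1×10 + 1×1
Count of 50: 4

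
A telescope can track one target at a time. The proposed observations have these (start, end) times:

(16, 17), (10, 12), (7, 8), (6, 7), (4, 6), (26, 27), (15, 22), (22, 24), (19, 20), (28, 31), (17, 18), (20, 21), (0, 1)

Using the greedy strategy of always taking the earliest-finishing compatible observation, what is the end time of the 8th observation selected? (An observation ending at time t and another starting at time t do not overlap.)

Order by finish time; keep every interval that doesn't clash with the previous kept one.
By end time: (0,1), (4,6), (6,7), (7,8), (10,12), (16,17), (17,18), (19,20), (20,21), (15,22), (22,24), (26,27), (28,31).
Pick (0,1); next start ≥ 1 → (4,6); next start ≥ 6 → (6,7); next start ≥ 7 → (7,8); next start ≥ 8 → (10,12); next start ≥ 12 → (16,17); next start ≥ 17 → (17,18); next start ≥ 18 → (19,20); next start ≥ 20 → (20,21); next start ≥ 21 → (22,24); next start ≥ 24 → (26,27); next start ≥ 27 → (28,31).
Selected: (0,1) (4,6) (6,7) (7,8) (10,12) (16,17) (17,18) (19,20) (20,21) (22,24) (26,27) (28,31)

20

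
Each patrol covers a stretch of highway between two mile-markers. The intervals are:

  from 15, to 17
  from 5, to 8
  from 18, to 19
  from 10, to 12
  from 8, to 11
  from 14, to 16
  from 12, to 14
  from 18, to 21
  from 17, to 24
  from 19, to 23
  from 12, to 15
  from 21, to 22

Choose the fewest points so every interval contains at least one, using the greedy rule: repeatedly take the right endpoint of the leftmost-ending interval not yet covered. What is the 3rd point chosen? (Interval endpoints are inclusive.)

16

By right end: [5,8]  [8,11]  [10,12]  [12,14]  [12,15]  [14,16]  [15,17]  [18,19]  [18,21]  [21,22]  [19,23]  [17,24]
[5,8] uncovered → point at 8; [10,12] uncovered → point at 12; [14,16] uncovered → point at 16; [18,19] uncovered → point at 19; [21,22] uncovered → point at 22.
Points: 8, 12, 16, 19, 22 (5 total).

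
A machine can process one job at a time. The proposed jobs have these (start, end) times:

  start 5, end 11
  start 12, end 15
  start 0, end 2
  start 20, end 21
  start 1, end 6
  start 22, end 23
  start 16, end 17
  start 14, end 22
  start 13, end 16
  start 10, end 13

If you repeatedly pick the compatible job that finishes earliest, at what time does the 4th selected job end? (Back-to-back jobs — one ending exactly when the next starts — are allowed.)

Greedy by earliest finish: after sorting by end time, pick each interval compatible with the last pick.
By end time: (0,2), (1,6), (5,11), (10,13), (12,15), (13,16), (16,17), (20,21), (14,22), (22,23).
Pick (0,2); next start ≥ 2 → (5,11); next start ≥ 11 → (12,15); next start ≥ 15 → (16,17); next start ≥ 17 → (20,21); next start ≥ 21 → (22,23).
Selected: (0,2) (5,11) (12,15) (16,17) (20,21) (22,23)

17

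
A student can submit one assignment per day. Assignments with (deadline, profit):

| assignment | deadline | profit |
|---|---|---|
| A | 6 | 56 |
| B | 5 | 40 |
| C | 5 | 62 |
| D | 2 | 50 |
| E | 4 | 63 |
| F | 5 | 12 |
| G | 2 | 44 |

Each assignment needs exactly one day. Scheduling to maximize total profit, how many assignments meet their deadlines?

Profit order: E=63 C=62 A=56 D=50 G=44 B=40 F=12
Assign: E→slot 4, C→slot 5, A→slot 6, D→slot 2, G→slot 1, B→slot 3, F skipped.
Slots: [1:G] [2:D] [3:B] [4:E] [5:C] [6:A]
6 of 7 scheduled.

6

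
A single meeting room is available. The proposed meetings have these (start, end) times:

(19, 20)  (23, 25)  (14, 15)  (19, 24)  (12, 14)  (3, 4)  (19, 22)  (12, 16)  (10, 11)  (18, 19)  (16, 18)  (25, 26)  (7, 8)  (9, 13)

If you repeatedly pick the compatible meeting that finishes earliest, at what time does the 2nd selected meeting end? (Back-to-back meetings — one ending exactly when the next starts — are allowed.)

8

Sorted by end: (3,4)  (7,8)  (10,11)  (9,13)  (12,14)  (14,15)  (12,16)  (16,18)  (18,19)  (19,20)  (19,22)  (19,24)  (23,25)  (25,26)
take (3,4); take (7,8); take (10,11); take (12,14); take (14,15); take (16,18); take (18,19); take (19,20); skip (19,22); take (23,25); take (25,26).
Selected: (3,4) (7,8) (10,11) (12,14) (14,15) (16,18) (18,19) (19,20) (23,25) (25,26)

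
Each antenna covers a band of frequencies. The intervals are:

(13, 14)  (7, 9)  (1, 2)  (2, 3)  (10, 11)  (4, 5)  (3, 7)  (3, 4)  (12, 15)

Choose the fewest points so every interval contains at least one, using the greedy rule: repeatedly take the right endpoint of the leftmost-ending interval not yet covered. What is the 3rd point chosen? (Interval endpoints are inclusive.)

9

Process intervals by earliest right end; each time one isn't hit yet, stab at its right endpoint.
Sorted: [1,2] [2,3] [3,4] [4,5] [3,7] [7,9] [10,11] [13,14] [12,15]
{[1,2],[2,3]} hit by 2; {[3,4],[4,5],[3,7]} hit by 4; {[7,9]} hit by 9; {[10,11]} hit by 11; {[13,14],[12,15]} hit by 14.
Points: 2, 4, 9, 11, 14 (5 total).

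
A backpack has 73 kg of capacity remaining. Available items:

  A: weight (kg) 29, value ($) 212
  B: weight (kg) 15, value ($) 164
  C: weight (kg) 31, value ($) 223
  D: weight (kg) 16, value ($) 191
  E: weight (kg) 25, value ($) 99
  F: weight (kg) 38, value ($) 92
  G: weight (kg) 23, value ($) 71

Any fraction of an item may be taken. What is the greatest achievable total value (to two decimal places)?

Ratios (sorted): D 11.94, B 10.93, A 7.31, C 7.19, E 3.96, G 3.09, F 2.42
take D (16 @ 191); take B (15 @ 164); take A (29 @ 212); take 13/31 of C → 93.52. Capacity used 73/73.
Total value = 660.52

660.52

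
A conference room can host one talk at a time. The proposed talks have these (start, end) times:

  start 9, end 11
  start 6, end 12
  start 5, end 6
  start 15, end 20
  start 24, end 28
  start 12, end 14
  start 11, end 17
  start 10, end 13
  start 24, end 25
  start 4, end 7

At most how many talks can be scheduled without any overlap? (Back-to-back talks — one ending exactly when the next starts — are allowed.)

Greedy by earliest finish: after sorting by end time, pick each interval compatible with the last pick.
Sorted by end: (5,6)  (4,7)  (9,11)  (6,12)  (10,13)  (12,14)  (11,17)  (15,20)  (24,25)  (24,28)
take (5,6); skip (4,7); take (9,11); skip (10,13); take (12,14); take (15,20); take (24,25).
Selected 5 talks.

5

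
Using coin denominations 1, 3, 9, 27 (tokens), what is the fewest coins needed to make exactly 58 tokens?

4

Greedy: take as many of the largest coin as possible, then repeat with the remainder.
58 − 2×27→4 − 1×3→1 − 1×1→0
Total coins = 2 + 1 + 1 = 4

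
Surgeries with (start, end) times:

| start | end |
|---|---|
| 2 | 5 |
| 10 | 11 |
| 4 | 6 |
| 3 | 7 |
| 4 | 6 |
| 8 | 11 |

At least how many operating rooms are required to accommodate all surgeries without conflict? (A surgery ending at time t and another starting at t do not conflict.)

starts: [2, 3, 4, 4, 8, 10]
ends:   [5, 6, 6, 7, 11, 11]
s2→1 s3→2 s4→3 s4→4  — peak 4.

4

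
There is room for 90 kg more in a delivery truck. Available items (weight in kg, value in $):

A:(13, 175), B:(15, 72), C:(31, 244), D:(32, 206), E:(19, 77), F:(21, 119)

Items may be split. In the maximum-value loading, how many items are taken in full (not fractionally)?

3

Sort by value per unit weight and fill in that order.
Ratios (sorted): A 13.46, C 7.87, D 6.44, F 5.67, B 4.80, E 4.05
take A (13 @ 175); take C (31 @ 244); take D (32 @ 206); take 14/21 of F → 79.33. Capacity used 90/90.
3 item(s) taken whole; one partial (take 14/21 of F).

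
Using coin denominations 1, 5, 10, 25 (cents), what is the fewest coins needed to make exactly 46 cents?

46 = 1×25 + 2×10 + 1×1
Total coins = 1 + 2 + 1 = 4

4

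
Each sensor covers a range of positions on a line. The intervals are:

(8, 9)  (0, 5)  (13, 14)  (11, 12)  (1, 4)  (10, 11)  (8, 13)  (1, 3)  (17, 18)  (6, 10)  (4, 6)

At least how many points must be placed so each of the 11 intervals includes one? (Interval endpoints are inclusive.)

Sort by right endpoint; whenever an interval is uncovered, place a point at its right end.
Sorted: [1,3] [1,4] [0,5] [4,6] [8,9] [6,10] [10,11] [11,12] [8,13] [13,14] [17,18]
{[1,3],[1,4],[0,5]} hit by 3; {[4,6]} hit by 6; {[8,9],[6,10]} hit by 9; {[10,11],[11,12],[8,13]} hit by 11; {[13,14]} hit by 14; {[17,18]} hit by 18.
Points: 3, 6, 9, 11, 14, 18 (6 total).

6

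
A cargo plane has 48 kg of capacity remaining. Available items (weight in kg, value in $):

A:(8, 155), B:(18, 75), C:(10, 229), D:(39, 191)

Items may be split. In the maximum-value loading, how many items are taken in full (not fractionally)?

Ratios (sorted): C 22.90, A 19.38, D 4.90, B 4.17
take C (10 @ 229); take A (8 @ 155); take 30/39 of D → 146.92. Capacity used 48/48.
2 item(s) taken whole; one partial (take 30/39 of D).

2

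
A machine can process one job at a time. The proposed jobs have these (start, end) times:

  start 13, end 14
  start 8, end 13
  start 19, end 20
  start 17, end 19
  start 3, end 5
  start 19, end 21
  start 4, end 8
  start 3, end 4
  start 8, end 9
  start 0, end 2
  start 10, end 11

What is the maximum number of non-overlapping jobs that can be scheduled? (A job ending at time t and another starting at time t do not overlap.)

8

Sort by end time and greedily take each interval whose start is ≥ the last chosen end.
By end time: (0,2), (3,4), (3,5), (4,8), (8,9), (10,11), (8,13), (13,14), (17,19), (19,20), (19,21).
Pick (0,2); next start ≥ 2 → (3,4); next start ≥ 4 → (4,8); next start ≥ 8 → (8,9); next start ≥ 9 → (10,11); next start ≥ 11 → (13,14); next start ≥ 14 → (17,19); next start ≥ 19 → (19,20).
Selected 8 jobs.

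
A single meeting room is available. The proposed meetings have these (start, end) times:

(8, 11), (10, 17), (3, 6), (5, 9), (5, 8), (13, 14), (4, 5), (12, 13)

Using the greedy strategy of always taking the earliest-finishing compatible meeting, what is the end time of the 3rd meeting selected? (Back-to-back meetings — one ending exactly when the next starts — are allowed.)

Greedy by earliest finish: after sorting by end time, pick each interval compatible with the last pick.
By end time: (4,5), (3,6), (5,8), (5,9), (8,11), (12,13), (13,14), (10,17).
Pick (4,5); next start ≥ 5 → (5,8); next start ≥ 8 → (8,11); next start ≥ 11 → (12,13); next start ≥ 13 → (13,14).
Selected: (4,5) (5,8) (8,11) (12,13) (13,14)

11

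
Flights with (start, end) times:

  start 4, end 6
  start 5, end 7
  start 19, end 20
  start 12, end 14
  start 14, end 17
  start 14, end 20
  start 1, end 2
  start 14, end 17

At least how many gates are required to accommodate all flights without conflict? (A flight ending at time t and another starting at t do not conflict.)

starts: [1, 4, 5, 12, 14, 14, 14, 19]
ends:   [2, 6, 7, 14, 17, 17, 20, 20]
s1→1 e2→0 s4→1 s5→2 e6→1 e7→0 s12→1 e14→0 s14→1 s14→2 s14→3  — peak 3.

3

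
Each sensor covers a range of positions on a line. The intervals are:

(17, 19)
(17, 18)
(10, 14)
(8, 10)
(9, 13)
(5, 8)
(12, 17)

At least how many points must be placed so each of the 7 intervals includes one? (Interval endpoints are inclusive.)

3

Sort by right endpoint; whenever an interval is uncovered, place a point at its right end.
By right end: [5,8]  [8,10]  [9,13]  [10,14]  [12,17]  [17,18]  [17,19]
[5,8] uncovered → point at 8; [9,13] uncovered → point at 13; [17,18] uncovered → point at 18.
Points: 8, 13, 18 (3 total).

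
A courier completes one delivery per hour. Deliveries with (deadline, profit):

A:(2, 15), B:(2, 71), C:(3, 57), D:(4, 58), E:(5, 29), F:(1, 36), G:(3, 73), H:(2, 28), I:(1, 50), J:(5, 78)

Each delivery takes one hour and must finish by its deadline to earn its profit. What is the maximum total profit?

337

Take jobs in profit order; each goes to the latest open slot no later than its deadline.
By profit: J(d5,78), G(d3,73), B(d2,71), D(d4,58), C(d3,57), I(d1,50), F(d1,36), E(d5,29), H(d2,28), A(d2,15)
J→slot 5; G→slot 3; B→slot 2; D→slot 4; C→slot 1; I skipped; F skipped; E skipped; H skipped; A skipped.
Profit = 57 + 71 + 73 + 58 + 78 = 337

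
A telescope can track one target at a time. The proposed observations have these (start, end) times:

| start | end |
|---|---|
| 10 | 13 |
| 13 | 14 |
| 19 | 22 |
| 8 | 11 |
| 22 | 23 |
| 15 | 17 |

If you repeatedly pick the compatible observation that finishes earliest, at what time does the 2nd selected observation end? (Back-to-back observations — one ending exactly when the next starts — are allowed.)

14

Greedy by earliest finish: after sorting by end time, pick each interval compatible with the last pick.
By end time: (8,11), (10,13), (13,14), (15,17), (19,22), (22,23).
Pick (8,11); next start ≥ 11 → (13,14); next start ≥ 14 → (15,17); next start ≥ 17 → (19,22); next start ≥ 22 → (22,23).
Selected: (8,11) (13,14) (15,17) (19,22) (22,23)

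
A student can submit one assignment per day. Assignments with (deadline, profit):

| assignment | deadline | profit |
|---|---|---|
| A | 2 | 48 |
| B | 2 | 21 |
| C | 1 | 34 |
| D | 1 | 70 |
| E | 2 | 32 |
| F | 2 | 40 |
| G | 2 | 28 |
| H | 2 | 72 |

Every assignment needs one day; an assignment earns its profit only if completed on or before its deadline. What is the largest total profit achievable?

Sort by profit descending; place each in the latest free slot ≤ its deadline.
Profit order: H=72 D=70 A=48 F=40 C=34 E=32 G=28 B=21
Assign: H→slot 2, D→slot 1, A skipped, F skipped, C skipped, E skipped, G skipped, B skipped.
Slots: [1:D] [2:H]
Profit = 70 + 72 = 142

142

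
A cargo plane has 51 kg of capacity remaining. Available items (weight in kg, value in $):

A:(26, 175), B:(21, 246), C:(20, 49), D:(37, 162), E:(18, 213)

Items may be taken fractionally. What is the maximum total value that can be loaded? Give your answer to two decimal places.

Greedy by value/weight ratio, highest first.
Order: E (213/18=11.83) > B (246/21=11.71) > A (175/26=6.73) > D (162/37=4.38) > C (49/20=2.45)
Fill: take E (18 @ 213) → take B (21 @ 246) → take 12/26 of A → 80.77; 51/51 used.
Total value = 539.77

539.77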